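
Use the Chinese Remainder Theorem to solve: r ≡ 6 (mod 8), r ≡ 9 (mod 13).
M = 8 × 13 = 104. M₁ = 13, y₁ ≡ 5 (mod 8). M₂ = 8, y₂ ≡ 5 (mod 13). r = 6×13×5 + 9×8×5 ≡ 22 (mod 104)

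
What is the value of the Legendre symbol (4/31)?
(4/31) = 4^{15} mod 31 = 1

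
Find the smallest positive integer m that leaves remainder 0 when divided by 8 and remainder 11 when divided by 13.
M = 8 × 13 = 104. M₁ = 13, y₁ ≡ 5 (mod 8). M₂ = 8, y₂ ≡ 5 (mod 13). m = 0×13×5 + 11×8×5 ≡ 24 (mod 104)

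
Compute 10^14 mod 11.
Using Fermat: 10^{10} ≡ 1 (mod 11). 14 ≡ 4 (mod 10). So 10^{14} ≡ 10^{4} ≡ 1 (mod 11)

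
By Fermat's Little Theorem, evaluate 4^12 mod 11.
By Fermat: 4^{10} ≡ 1 mod 11. So 4^{12} = 4^{10} · 4^{2} ≡ 4^{2} ≡ 5 mod 11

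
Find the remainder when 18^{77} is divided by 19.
By Fermat: 18^{18} ≡ 1 (mod 19). 77 = 4×18 + 5. So 18^{77} ≡ 18^{5} ≡ 18 (mod 19)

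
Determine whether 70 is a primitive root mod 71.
70^{2} ≡ 1 mod 71 and 2 < 70, so ord_71(70) = 2 ≠ 70 and 70 is not a primitive root.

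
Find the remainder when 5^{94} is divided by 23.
By Fermat: 5^{22} ≡ 1 mod 23. 94 = 4×22 + 6. So 5^{94} ≡ 5^{6} ≡ 8 mod 23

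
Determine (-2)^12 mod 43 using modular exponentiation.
By repeated squaring mod 43: (-2)^{1}≡41, (-2)^{2}≡4, (-2)^{4}≡16, (-2)^{8}≡41. Then (-2)^{12} = (-2)^{8+4} ≡ 41 × 16 ≡ 11 mod 43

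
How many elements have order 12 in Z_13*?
There are φ(13-1) = φ(12) = 4 primitive roots modulo 13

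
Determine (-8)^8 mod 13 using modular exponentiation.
By repeated squaring mod 13: (-8)^{1}≡5, (-8)^{2}≡12, (-8)^{4}≡1, (-8)^{8}≡1. So (-8)^{8} ≡ 1 mod 13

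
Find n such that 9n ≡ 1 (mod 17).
Since 17 is prime, by Fermat 9^(-1) ≡ 9^{15} ≡ 2 (mod 17). Verify: 9 × 2 = 18 ≡ 1 (mod 17)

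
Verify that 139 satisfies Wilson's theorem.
(138)! mod 139 = 138. Since this equals -1 mod 139, Wilson confirms 139 is prime.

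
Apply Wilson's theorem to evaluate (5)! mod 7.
(6)! = (5)! × (6) ≡ -1 (mod 7). So (5)! ≡ -1 × (6)^(-1) ≡ (-1)×(-1) = 1 (mod 7)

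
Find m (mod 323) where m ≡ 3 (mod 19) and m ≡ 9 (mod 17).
M = 19 × 17 = 323. M₁ = 17, y₁ ≡ 9 (mod 19). M₂ = 19, y₂ ≡ 9 (mod 17). m = 3×17×9 + 9×19×9 ≡ 60 (mod 323)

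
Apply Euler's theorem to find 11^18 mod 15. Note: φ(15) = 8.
By Euler: 11^{8} ≡ 1 mod 15 since gcd(11, 15) = 1. 18 = 2×8 + 2. So 11^{18} ≡ 11^{2} ≡ 1 mod 15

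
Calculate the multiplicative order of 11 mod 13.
Powers of 11 mod 13: 11^1≡11, 11^2≡4, 11^3≡5, 11^4≡3, 11^5≡7, 11^6≡12, 11^7≡2, 11^8≡9, 11^9≡8, 11^10≡10, 11^11≡6, 11^12≡1. Order = 12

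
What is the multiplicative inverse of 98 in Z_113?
Since 113 is prime, by Fermat 98^(-1) ≡ 98^{111} ≡ 15 (mod 113). Verify: 98 × 15 = 1470 ≡ 1 (mod 113)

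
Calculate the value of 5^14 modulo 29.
By repeated squaring (mod 29): 5^{1}≡5, 5^{2}≡25, 5^{4}≡16, 5^{8}≡24. Then 5^{14} = 5^{8+4+2} ≡ 24 × 16 × 25 ≡ 1 (mod 29)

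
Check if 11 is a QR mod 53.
By Euler's criterion: 11^{26} ≡ 1 (mod 53). Since this equals 1, 11 is a QR.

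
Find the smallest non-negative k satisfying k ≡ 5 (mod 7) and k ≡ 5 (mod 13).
M = 7 × 13 = 91. M₁ = 13, y₁ ≡ 6 (mod 7). M₂ = 7, y₂ ≡ 2 (mod 13). k = 5×13×6 + 5×7×2 ≡ 5 (mod 91)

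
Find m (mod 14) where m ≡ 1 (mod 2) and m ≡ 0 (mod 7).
M = 2 × 7 = 14. M₁ = 7, y₁ ≡ 1 (mod 2). M₂ = 2, y₂ ≡ 4 (mod 7). m = 1×7×1 + 0×2×4 ≡ 7 (mod 14)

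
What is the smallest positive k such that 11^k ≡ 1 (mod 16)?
Powers of 11 mod 16: 11^1≡11, 11^2≡9, 11^3≡3, 11^4≡1. ord_16(11) = 4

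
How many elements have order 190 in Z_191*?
A prime p has φ(p-1) primitive roots; here φ(190) = 72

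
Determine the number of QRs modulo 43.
For prime 43, there are (p-1)/2 = (43-1)/2 = 21 quadratic residues (excluding 0).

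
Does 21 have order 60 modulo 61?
21^{12} ≡ 1 (mod 61) and 12 < 60, so ord_61(21) = 12 ≠ 60 and 21 is not a primitive root.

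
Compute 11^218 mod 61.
Using Fermat: 11^{60} ≡ 1 (mod 61). 218 ≡ 38 (mod 60). So 11^{218} ≡ 11^{38} ≡ 60 (mod 61)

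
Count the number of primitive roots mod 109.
A prime p has φ(p-1) primitive roots; here φ(108) = 36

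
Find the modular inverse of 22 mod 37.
Since 37 is prime, by Fermat 22^(-1) ≡ 22^{35} ≡ 32 (mod 37). Verify: 22 × 32 = 704 ≡ 1 (mod 37)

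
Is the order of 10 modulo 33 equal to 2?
Powers of 10 mod 33: 10^1≡10, 10^2≡1. First k with 10^k≡1 is k=2. Yes, ord_33(10) = 2.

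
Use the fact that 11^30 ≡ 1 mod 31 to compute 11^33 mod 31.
By Fermat: 11^{30} ≡ 1 mod 31. So 11^{33} = 11^{30} · 11^{3} ≡ 11^{3} ≡ 29 mod 31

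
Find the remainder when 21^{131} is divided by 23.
By Fermat: 21^{22} ≡ 1 (mod 23). 131 = 5×22 + 21. So 21^{131} ≡ 21^{21} ≡ 11 (mod 23)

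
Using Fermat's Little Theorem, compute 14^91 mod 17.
By Fermat: 14^{16} ≡ 1 (mod 17). 91 = 5×16 + 11. So 14^{91} ≡ 14^{11} ≡ 10 (mod 17)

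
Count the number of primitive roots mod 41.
Number of primitive roots mod 41 = φ(p-1) = φ(40) = 16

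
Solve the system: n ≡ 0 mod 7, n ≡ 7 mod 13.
M = 7 × 13 = 91. M₁ = 13, y₁ ≡ 6 mod 7. M₂ = 7, y₂ ≡ 2 mod 13. n = 0×13×6 + 7×7×2 ≡ 7 mod 91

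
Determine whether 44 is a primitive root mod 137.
44^{68} ≡ 1 mod 137 and 68 < 136, so ord_137(44) = 68 ≠ 136 and 44 is not a primitive root.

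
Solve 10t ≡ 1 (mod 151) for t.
Since 151 is prime, by Fermat 10^(-1) ≡ 10^{149} ≡ 136 (mod 151). Verify: 10 × 136 = 1360 ≡ 1 (mod 151)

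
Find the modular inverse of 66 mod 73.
Since 73 is prime, by Fermat 66^(-1) ≡ 66^{71} ≡ 52 (mod 73). Verify: 66 × 52 = 3432 ≡ 1 (mod 73)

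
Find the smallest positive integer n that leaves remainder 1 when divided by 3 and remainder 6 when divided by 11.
M = 3 × 11 = 33. M₁ = 11, y₁ ≡ 2 mod 3. M₂ = 3, y₂ ≡ 4 mod 11. n = 1×11×2 + 6×3×4 ≡ 28 mod 33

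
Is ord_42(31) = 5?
Powers of 31 mod 42: 31^1≡31, 31^2≡37, 31^3≡13, 31^4≡25, 31^5≡19, 31^6≡1. 31^5≡19≢1, so ord ≠ 5. No, the actual order is 6.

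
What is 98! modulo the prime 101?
(100)! = (98)! × (99) × (100) ≡ -1 mod 101. So (98)! ≡ -1 × [(100)(99)]^(-1) ≡ 50 mod 101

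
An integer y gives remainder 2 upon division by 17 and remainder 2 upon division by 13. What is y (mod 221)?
M = 17 × 13 = 221. M₁ = 13, y₁ ≡ 4 (mod 17). M₂ = 17, y₂ ≡ 10 (mod 13). y = 2×13×4 + 2×17×10 ≡ 2 (mod 221)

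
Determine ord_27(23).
Powers of 23 mod 27: 23^1≡23, 23^2≡16, 23^3≡17, 23^4≡13, 23^5≡2, 23^6≡19, 23^7≡5, 23^8≡7, 23^9≡26, 23^10≡4, 23^11≡11, 23^12≡10, 23^13≡14, 23^14≡25, 23^15≡8, 23^16≡22, 23^17≡20, 23^18≡1. ord_27(23) = 18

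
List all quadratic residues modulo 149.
Squares in Z_149*: {1, 4, 5, 6, 7, 9, 16, 17, 19, 20, 22, 24, 25, 26, 28, 29, 30, 31, 33, 35, 36, 37, 39, 42, 45, 46, 47, 49, 53, 54, 61, 63, 64, 67, 68, 69, 73, 76, 80, 81, 82, 85, 86, 88, 95, 96, 100, 102, 103, 104, 107, 110, 112, 113, 114, 116, 118, 119, 120, 121, 123, 124, 125, 127, 129, 130, 132, 133, 140, 142, 143, 144, 145, 148}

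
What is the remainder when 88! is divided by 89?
By Wilson's theorem, (88)! ≡ -1 ≡ 88 (mod 89)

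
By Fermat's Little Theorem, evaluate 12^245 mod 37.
By Fermat: 12^{36} ≡ 1 mod 37. 245 ≡ 29 mod 36. So 12^{245} ≡ 12^{29} ≡ 33 mod 37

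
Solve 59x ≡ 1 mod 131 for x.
Since 131 is prime, by Fermat 59^(-1) ≡ 59^{129} ≡ 20 mod 131. Verify: 59 × 20 = 1180 ≡ 1 mod 131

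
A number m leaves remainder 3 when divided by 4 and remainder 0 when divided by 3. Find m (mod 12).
M = 4 × 3 = 12. M₁ = 3, y₁ ≡ 3 (mod 4). M₂ = 4, y₂ ≡ 1 (mod 3). m = 3×3×3 + 0×4×1 ≡ 3 (mod 12)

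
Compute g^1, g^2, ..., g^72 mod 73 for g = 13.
13^1, 13^2, ..., 13^{72} mod 73: [13, 23, 7, 18, 15, 49, 53, 32, 51, 6, 5, 65, 42, 35, 17, 2, 26, 46, 14, 36, 30, 25, 33, 64, 29, 12, 10, 57, 11, 70, 34, 4, 52, 19, 28, 72, 60, 50, 66, 55, 58, 24, 20, 41, 22, 67, 68, 8, 31, 38, 56, 71, 47, 27, 59, 37, 43, 48, 40, 9, 44, 61, 63, 16, 62, 3, 39, 69, 21, 54, 45, 1]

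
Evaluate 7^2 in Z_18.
7^{2} = 49 ≡ 13 mod 18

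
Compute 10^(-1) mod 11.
Since 11 is prime, by Fermat 10^(-1) ≡ 10^{9} ≡ 10 mod 11. Verify: 10 × 10 = 100 ≡ 1 mod 11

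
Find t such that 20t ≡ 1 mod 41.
Since 41 is prime, by Fermat 20^(-1) ≡ 20^{39} ≡ 39 mod 41. Verify: 20 × 39 = 780 ≡ 1 mod 41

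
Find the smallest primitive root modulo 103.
g = 5. Powers: [5, 25, 22, 7, 35, 72, 51, 49, ...] generates all 102 non-zero residues.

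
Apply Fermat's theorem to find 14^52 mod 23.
By Fermat: 14^{22} ≡ 1 mod 23. 52 = 2×22 + 8. So 14^{52} ≡ 14^{8} ≡ 13 mod 23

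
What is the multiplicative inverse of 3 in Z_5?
Since 5 is prime, by Fermat 3^(-1) ≡ 3^{3} ≡ 2 mod 5. Verify: 3 × 2 = 6 ≡ 1 mod 5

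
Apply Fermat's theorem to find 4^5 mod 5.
By Fermat: 4^{4} ≡ 1 mod 5. So 4^{5} = 4^{4} · 4^{1} ≡ 4^{1} ≡ 4 mod 5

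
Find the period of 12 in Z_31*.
Powers of 12 mod 31: 12^1≡12, 12^2≡20, 12^3≡23, 12^4≡28, 12^5≡26, 12^6≡2, 12^7≡24, 12^8≡9, 12^9≡15, 12^10≡25, 12^11≡21, 12^12≡4, 12^13≡17, 12^14≡18, 12^15≡30, 12^16≡19, 12^17≡11, 12^18≡8, 12^19≡3, 12^20≡5, 12^21≡29, 12^22≡7, 12^23≡22, 12^24≡16, 12^25≡6, 12^26≡10, 12^27≡27, 12^28≡14, 12^29≡13, 12^30≡1. So the order of 12 is 30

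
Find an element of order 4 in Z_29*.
12 has order 4 mod 29 since 12^{4} ≡ 1 mod 29 and no smaller power works.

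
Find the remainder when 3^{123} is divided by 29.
By Fermat: 3^{28} ≡ 1 mod 29. 123 = 4×28 + 11. So 3^{123} ≡ 3^{11} ≡ 15 mod 29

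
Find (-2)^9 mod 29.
By repeated squaring mod 29: (-2)^{1}≡27, (-2)^{2}≡4, (-2)^{4}≡16, (-2)^{8}≡24. Then (-2)^{9} = (-2)^{8+1} ≡ 24 × 27 ≡ 10 mod 29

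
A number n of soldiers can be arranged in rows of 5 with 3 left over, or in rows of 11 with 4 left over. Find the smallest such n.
M = 5 × 11 = 55. M₁ = 11, y₁ ≡ 1 (mod 5). M₂ = 5, y₂ ≡ 9 (mod 11). n = 3×11×1 + 4×5×9 ≡ 48 (mod 55)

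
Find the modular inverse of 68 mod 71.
Since 71 is prime, by Fermat 68^(-1) ≡ 68^{69} ≡ 47 mod 71. Verify: 68 × 47 = 3196 ≡ 1 mod 71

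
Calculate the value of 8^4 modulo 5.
8^{4} = 4096 ≡ 1 (mod 5)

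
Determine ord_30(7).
Powers of 7 mod 30: 7^1≡7, 7^2≡19, 7^3≡13, 7^4≡1. Order = 4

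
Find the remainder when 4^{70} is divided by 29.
By Fermat: 4^{28} ≡ 1 mod 29. 70 = 2×28 + 14. So 4^{70} ≡ 4^{14} ≡ 1 mod 29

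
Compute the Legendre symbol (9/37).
(9/37) = 9^{18} mod 37 = 1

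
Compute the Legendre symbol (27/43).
(27/43) = 27^{21} mod 43 = -1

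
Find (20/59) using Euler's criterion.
(20/59) = 20^{29} mod 59 = 1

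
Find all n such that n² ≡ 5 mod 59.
The square roots of 5 mod 59 are 51 and 8. Verify: 51² = 2601 ≡ 5 mod 59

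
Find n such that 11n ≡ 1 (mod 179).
Since 179 is prime, by Fermat 11^(-1) ≡ 11^{177} ≡ 114 (mod 179). Verify: 11 × 114 = 1254 ≡ 1 (mod 179)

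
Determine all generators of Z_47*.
There are φ(46) = 22 primitive roots mod 47: {5, 10, 11, 13, 15, 19, 20, 22, 23, 26, 29, 30, 31, 33, 35, 38, 39, 40, 41, 43, 44, 45}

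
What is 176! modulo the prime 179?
(178)! = (176)! × (177) × (178) ≡ -1 (mod 179). So (176)! ≡ -1 × [(178)(177)]^(-1) ≡ 89 (mod 179)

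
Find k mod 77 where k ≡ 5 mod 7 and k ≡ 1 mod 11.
M = 7 × 11 = 77. M₁ = 11, y₁ ≡ 2 mod 7. M₂ = 7, y₂ ≡ 8 mod 11. k = 5×11×2 + 1×7×8 ≡ 12 mod 77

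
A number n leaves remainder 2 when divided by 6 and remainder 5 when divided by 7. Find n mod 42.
M = 6 × 7 = 42. M₁ = 7, y₁ ≡ 1 mod 6. M₂ = 6, y₂ ≡ 6 mod 7. n = 2×7×1 + 5×6×6 ≡ 26 mod 42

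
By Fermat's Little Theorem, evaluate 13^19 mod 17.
By Fermat: 13^{16} ≡ 1 (mod 17). So 13^{19} = 13^{16} · 13^{3} ≡ 13^{3} ≡ 4 (mod 17)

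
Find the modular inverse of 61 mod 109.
Since 109 is prime, by Fermat 61^(-1) ≡ 61^{107} ≡ 84 (mod 109). Verify: 61 × 84 = 5124 ≡ 1 (mod 109)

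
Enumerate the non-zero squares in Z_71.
Quadratic residues modulo 71: {1, 2, 3, 4, 5, 6, 8, 9, 10, 12, 15, 16, 18, 19, 20, 24, 25, 27, 29, 30, 32, 36, 37, 38, 40, 43, 45, 48, 49, 50, 54, 57, 58, 60, 64}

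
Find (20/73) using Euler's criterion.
(20/73) = 20^{36} mod 73 = -1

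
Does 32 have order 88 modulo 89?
32^{11} ≡ 1 mod 89 and 11 < 88, so ord_89(32) = 11 ≠ 88 and 32 is not a primitive root.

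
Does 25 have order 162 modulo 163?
25^{27} ≡ 1 (mod 163) and 27 < 162, so ord_163(25) = 27 ≠ 162 and 25 is not a primitive root.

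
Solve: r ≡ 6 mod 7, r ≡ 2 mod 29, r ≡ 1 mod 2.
M = 7 × 29 × 2 = 406. M₁ = 58, y₁ ≡ 4 mod 7. M₂ = 14, y₂ ≡ 27 mod 29. M₃ = 203, y₃ ≡ 1 mod 2. r = 6×58×4 + 2×14×27 + 1×203×1 ≡ 321 mod 406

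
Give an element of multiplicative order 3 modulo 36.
13 has order 3 mod 36 since 13^{3} ≡ 1 (mod 36) and no smaller power works.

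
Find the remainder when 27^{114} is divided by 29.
By Fermat: 27^{28} ≡ 1 mod 29. 114 = 4×28 + 2. So 27^{114} ≡ 27^{2} ≡ 4 mod 29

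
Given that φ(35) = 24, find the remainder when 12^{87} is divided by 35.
By Euler: 12^{24} ≡ 1 (mod 35) since gcd(12, 35) = 1. 87 = 3×24 + 15. So 12^{87} ≡ 12^{15} ≡ 13 (mod 35)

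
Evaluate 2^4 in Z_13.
2^{4} = 16 ≡ 3 (mod 13)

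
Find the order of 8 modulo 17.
Powers of 8 mod 17: 8^1≡8, 8^2≡13, 8^3≡2, 8^4≡16, 8^5≡9, 8^6≡4, 8^7≡15, 8^8≡1. So the order of 8 is 8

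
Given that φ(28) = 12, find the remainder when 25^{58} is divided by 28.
By Euler: 25^{12} ≡ 1 mod 28 since gcd(25, 28) = 1. 58 = 4×12 + 10. So 25^{58} ≡ 25^{10} ≡ 25 mod 28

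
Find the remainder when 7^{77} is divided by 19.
By Fermat: 7^{18} ≡ 1 mod 19. 77 = 4×18 + 5. So 7^{77} ≡ 7^{5} ≡ 11 mod 19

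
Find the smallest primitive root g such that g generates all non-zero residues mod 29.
g = 2. Powers: [2, 4, 8, 16, 3, 6, 12, ...] generates all 28 non-zero residues.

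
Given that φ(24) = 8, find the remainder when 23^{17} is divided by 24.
By Euler: 23^{8} ≡ 1 (mod 24) since gcd(23, 24) = 1. 17 = 2×8 + 1. So 23^{17} ≡ 23^{1} ≡ 23 (mod 24)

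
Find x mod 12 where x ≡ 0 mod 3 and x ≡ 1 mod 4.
M = 3 × 4 = 12. M₁ = 4, y₁ ≡ 1 mod 3. M₂ = 3, y₂ ≡ 3 mod 4. x = 0×4×1 + 1×3×3 ≡ 9 mod 12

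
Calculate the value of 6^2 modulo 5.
6^{2} = 36 ≡ 1 mod 5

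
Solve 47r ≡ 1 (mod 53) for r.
Since 53 is prime, by Fermat 47^(-1) ≡ 47^{51} ≡ 44 (mod 53). Verify: 47 × 44 = 2068 ≡ 1 (mod 53)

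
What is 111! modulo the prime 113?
(112)! = (111)! × (112) ≡ -1 mod 113. So (111)! ≡ -1 × (112)^(-1) ≡ (-1)×(-1) = 1 mod 113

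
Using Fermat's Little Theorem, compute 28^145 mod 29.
By Fermat: 28^{28} ≡ 1 (mod 29). 145 = 5×28 + 5. So 28^{145} ≡ 28^{5} ≡ 28 (mod 29)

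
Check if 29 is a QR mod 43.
By Euler's criterion: 29^{21} ≡ 42 mod 43. Since this equals -1 (≡ 42), 29 is not a QR.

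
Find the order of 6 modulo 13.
Powers of 6 mod 13: 6^1≡6, 6^2≡10, 6^3≡8, 6^4≡9, 6^5≡2, 6^6≡12, 6^7≡7, 6^8≡3, 6^9≡5, 6^10≡4, 6^11≡11, 6^12≡1. So the order of 6 is 12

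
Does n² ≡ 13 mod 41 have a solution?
By Euler's criterion: 13^{20} ≡ 40 mod 41. Since this equals -1 (≡ 40), 13 is not a QR.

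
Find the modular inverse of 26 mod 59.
Since 59 is prime, by Fermat 26^(-1) ≡ 26^{57} ≡ 25 (mod 59). Verify: 26 × 25 = 650 ≡ 1 (mod 59)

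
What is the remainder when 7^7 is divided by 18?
By repeated squaring mod 18: 7^{1}≡7, 7^{2}≡13, 7^{4}≡7. Then 7^{7} = 7^{4+2+1} ≡ 7 × 13 × 7 ≡ 7 mod 18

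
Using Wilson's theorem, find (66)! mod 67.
By Wilson's theorem, (66)! ≡ -1 ≡ 66 (mod 67)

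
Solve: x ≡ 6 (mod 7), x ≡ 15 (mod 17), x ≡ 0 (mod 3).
M = 7 × 17 × 3 = 357. M₁ = 51, y₁ ≡ 4 (mod 7). M₂ = 21, y₂ ≡ 13 (mod 17). M₃ = 119, y₃ ≡ 2 (mod 3). x = 6×51×4 + 15×21×13 + 0×119×2 ≡ 321 (mod 357)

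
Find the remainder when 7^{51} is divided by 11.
By Fermat: 7^{10} ≡ 1 (mod 11). 51 = 5×10 + 1. So 7^{51} ≡ 7^{1} ≡ 7 (mod 11)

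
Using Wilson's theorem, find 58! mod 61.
(60)! = (58)! × (59) × (60) ≡ -1 mod 61. So (58)! ≡ -1 × [(60)(59)]^(-1) ≡ 30 mod 61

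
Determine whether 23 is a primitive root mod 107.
23^{53} ≡ 1 mod 107 and 53 < 106, so ord_107(23) = 53 ≠ 106 and 23 is not a primitive root.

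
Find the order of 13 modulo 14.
Powers of 13 mod 14: 13^1≡13, 13^2≡1. So the order of 13 is 2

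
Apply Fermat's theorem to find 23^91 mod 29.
By Fermat: 23^{28} ≡ 1 mod 29. 91 = 3×28 + 7. So 23^{91} ≡ 23^{7} ≡ 1 mod 29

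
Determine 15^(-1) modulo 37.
Since 37 is prime, by Fermat 15^(-1) ≡ 15^{35} ≡ 5 mod 37. Verify: 15 × 5 = 75 ≡ 1 mod 37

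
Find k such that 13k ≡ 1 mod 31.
Since 31 is prime, by Fermat 13^(-1) ≡ 13^{29} ≡ 12 mod 31. Verify: 13 × 12 = 156 ≡ 1 mod 31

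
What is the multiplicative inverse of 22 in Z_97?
Since 97 is prime, by Fermat 22^(-1) ≡ 22^{95} ≡ 75 mod 97. Verify: 22 × 75 = 1650 ≡ 1 mod 97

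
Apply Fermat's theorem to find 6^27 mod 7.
By Fermat: 6^{6} ≡ 1 mod 7. 27 = 4×6 + 3. So 6^{27} ≡ 6^{3} ≡ 6 mod 7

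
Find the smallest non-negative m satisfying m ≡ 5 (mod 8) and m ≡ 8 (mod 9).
M = 8 × 9 = 72. M₁ = 9, y₁ ≡ 1 (mod 8). M₂ = 8, y₂ ≡ 8 (mod 9). m = 5×9×1 + 8×8×8 ≡ 53 (mod 72)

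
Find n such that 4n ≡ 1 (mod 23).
Since 23 is prime, by Fermat 4^(-1) ≡ 4^{21} ≡ 6 (mod 23). Verify: 4 × 6 = 24 ≡ 1 (mod 23)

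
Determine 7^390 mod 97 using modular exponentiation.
Using Fermat: 7^{96} ≡ 1 (mod 97). 390 ≡ 6 (mod 96). So 7^{390} ≡ 7^{6} ≡ 85 (mod 97)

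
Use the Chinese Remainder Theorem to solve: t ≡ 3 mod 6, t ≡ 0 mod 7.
M = 6 × 7 = 42. M₁ = 7, y₁ ≡ 1 mod 6. M₂ = 6, y₂ ≡ 6 mod 7. t = 3×7×1 + 0×6×6 ≡ 21 mod 42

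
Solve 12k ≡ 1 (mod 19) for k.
Since 19 is prime, by Fermat 12^(-1) ≡ 12^{17} ≡ 8 (mod 19). Verify: 12 × 8 = 96 ≡ 1 (mod 19)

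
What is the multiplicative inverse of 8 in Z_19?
Since 19 is prime, by Fermat 8^(-1) ≡ 8^{17} ≡ 12 (mod 19). Verify: 8 × 12 = 96 ≡ 1 (mod 19)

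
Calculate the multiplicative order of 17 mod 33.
Powers of 17 mod 33: 17^1≡17, 17^2≡25, 17^3≡29, 17^4≡31, 17^5≡32, 17^6≡16, 17^7≡8, 17^8≡4, 17^9≡2, 17^10≡1. So the order of 17 is 10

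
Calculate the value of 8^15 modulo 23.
By repeated squaring (mod 23): 8^{1}≡8, 8^{2}≡18, 8^{4}≡2, 8^{8}≡4. Then 8^{15} = 8^{8+4+2+1} ≡ 4 × 2 × 18 × 8 ≡ 2 (mod 23)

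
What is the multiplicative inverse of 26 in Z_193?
Since 193 is prime, by Fermat 26^(-1) ≡ 26^{191} ≡ 52 (mod 193). Verify: 26 × 52 = 1352 ≡ 1 (mod 193)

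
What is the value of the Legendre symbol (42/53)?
(42/53) = 42^{26} mod 53 = 1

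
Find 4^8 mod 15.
By repeated squaring mod 15: 4^{1}≡4, 4^{2}≡1, 4^{4}≡1, 4^{8}≡1. So 4^{8} ≡ 1 mod 15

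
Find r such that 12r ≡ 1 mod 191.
Since 191 is prime, by Fermat 12^(-1) ≡ 12^{189} ≡ 16 mod 191. Verify: 12 × 16 = 192 ≡ 1 mod 191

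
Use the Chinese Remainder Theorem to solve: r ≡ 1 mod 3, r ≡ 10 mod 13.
M = 3 × 13 = 39. M₁ = 13, y₁ ≡ 1 mod 3. M₂ = 3, y₂ ≡ 9 mod 13. r = 1×13×1 + 10×3×9 ≡ 10 mod 39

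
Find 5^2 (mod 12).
5^{2} = 25 ≡ 1 (mod 12)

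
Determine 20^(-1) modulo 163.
Since 163 is prime, by Fermat 20^(-1) ≡ 20^{161} ≡ 106 (mod 163). Verify: 20 × 106 = 2120 ≡ 1 (mod 163)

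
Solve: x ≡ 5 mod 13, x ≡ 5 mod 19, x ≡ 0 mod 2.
M = 13 × 19 × 2 = 494. M₁ = 38, y₁ ≡ 12 mod 13. M₂ = 26, y₂ ≡ 11 mod 19. M₃ = 247, y₃ ≡ 1 mod 2. x = 5×38×12 + 5×26×11 + 0×247×1 ≡ 252 mod 494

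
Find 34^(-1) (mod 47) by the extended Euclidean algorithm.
Extended GCD: 34(18) + 47(-13) = 1. So 34^(-1) ≡ 18 (mod 47). Verify: 34 × 18 = 612 ≡ 1 (mod 47)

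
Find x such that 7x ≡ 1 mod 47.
Since 47 is prime, by Fermat 7^(-1) ≡ 7^{45} ≡ 27 mod 47. Verify: 7 × 27 = 189 ≡ 1 mod 47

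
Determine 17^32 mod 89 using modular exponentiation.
By repeated squaring (mod 89): 17^{1}≡17, 17^{2}≡22, 17^{4}≡39, 17^{8}≡8, 17^{16}≡64, 17^{32}≡2. So 17^{32} ≡ 2 (mod 89)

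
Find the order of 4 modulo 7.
Powers of 4 mod 7: 4^1≡4, 4^2≡2, 4^3≡1. ord_7(4) = 3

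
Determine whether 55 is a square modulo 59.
By Euler's criterion: 55^{29} ≡ 58 (mod 59). Since this equals -1 (≡ 58), 55 is not a QR.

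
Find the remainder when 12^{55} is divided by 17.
By Fermat: 12^{16} ≡ 1 (mod 17). 55 = 3×16 + 7. So 12^{55} ≡ 12^{7} ≡ 7 (mod 17)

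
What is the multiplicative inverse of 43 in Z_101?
Since 101 is prime, by Fermat 43^(-1) ≡ 43^{99} ≡ 47 (mod 101). Verify: 43 × 47 = 2021 ≡ 1 (mod 101)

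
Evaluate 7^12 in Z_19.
By repeated squaring mod 19: 7^{1}≡7, 7^{2}≡11, 7^{4}≡7, 7^{8}≡11. Then 7^{12} = 7^{8+4} ≡ 11 × 7 ≡ 1 mod 19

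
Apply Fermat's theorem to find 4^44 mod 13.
By Fermat: 4^{12} ≡ 1 mod 13. 44 = 3×12 + 8. So 4^{44} ≡ 4^{8} ≡ 3 mod 13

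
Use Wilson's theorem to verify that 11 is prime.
(10)! mod 11 = 10. Since this equals -1 mod 11, Wilson confirms 11 is prime.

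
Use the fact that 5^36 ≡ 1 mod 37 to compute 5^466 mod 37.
By Fermat: 5^{36} ≡ 1 mod 37. 466 ≡ 34 mod 36. So 5^{466} ≡ 5^{34} ≡ 3 mod 37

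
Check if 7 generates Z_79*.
ord_79(7) divides 78. For each prime q|78: 7^{39}≡78, 7^{26}≡55, 7^{6}≡18, none ≡ 1. So 7 has order 78 and is a primitive root mod 79.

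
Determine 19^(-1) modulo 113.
Since 113 is prime, by Fermat 19^(-1) ≡ 19^{111} ≡ 6 mod 113. Verify: 19 × 6 = 114 ≡ 1 mod 113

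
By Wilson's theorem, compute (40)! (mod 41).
By Wilson's theorem, (40)! ≡ -1 ≡ 40 (mod 41)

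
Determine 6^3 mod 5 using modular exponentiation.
6^{3} = 216 ≡ 1 (mod 5)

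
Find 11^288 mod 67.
Using Fermat: 11^{66} ≡ 1 mod 67. 288 ≡ 24 mod 66. So 11^{288} ≡ 11^{24} ≡ 25 mod 67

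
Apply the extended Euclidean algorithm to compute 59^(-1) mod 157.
Extended GCD: 59(8) + 157(-3) = 1. So 59^(-1) ≡ 8 mod 157. Verify: 59 × 8 = 472 ≡ 1 mod 157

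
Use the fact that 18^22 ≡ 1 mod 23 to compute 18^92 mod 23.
By Fermat: 18^{22} ≡ 1 mod 23. 92 = 4×22 + 4. So 18^{92} ≡ 18^{4} ≡ 4 mod 23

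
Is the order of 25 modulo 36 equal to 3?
Powers of 25 mod 36: 25^1≡25, 25^2≡13, 25^3≡1. First k with 25^k≡1 is k=3. Yes, ord_36(25) = 3.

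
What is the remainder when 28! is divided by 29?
By Wilson's theorem, (28)! ≡ -1 ≡ 28 (mod 29)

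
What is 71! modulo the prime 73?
(72)! = (71)! × (72) ≡ -1 (mod 73). So (71)! ≡ -1 × (72)^(-1) ≡ (-1)×(-1) = 1 (mod 73)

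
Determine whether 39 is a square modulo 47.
By Euler's criterion: 39^{23} ≡ 46 mod 47. Since this equals -1 (≡ 46), 39 is not a QR.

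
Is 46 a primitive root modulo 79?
46^{13} ≡ 1 mod 79 and 13 < 78, so ord_79(46) = 13 ≠ 78 and 46 is not a primitive root.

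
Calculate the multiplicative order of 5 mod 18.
Powers of 5 mod 18: 5^1≡5, 5^2≡7, 5^3≡17, 5^4≡13, 5^5≡11, 5^6≡1. ord_18(5) = 6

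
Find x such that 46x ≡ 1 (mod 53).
Since 53 is prime, by Fermat 46^(-1) ≡ 46^{51} ≡ 15 (mod 53). Verify: 46 × 15 = 690 ≡ 1 (mod 53)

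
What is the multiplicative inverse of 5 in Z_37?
Since 37 is prime, by Fermat 5^(-1) ≡ 5^{35} ≡ 15 (mod 37). Verify: 5 × 15 = 75 ≡ 1 (mod 37)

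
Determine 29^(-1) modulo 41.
Since 41 is prime, by Fermat 29^(-1) ≡ 29^{39} ≡ 17 (mod 41). Verify: 29 × 17 = 493 ≡ 1 (mod 41)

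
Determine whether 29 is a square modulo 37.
By Euler's criterion: 29^{18} ≡ 36 mod 37. Since this equals -1 (≡ 36), 29 is not a QR.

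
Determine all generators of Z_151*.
There are φ(150) = 40 primitive roots mod 151: {6, 7, 12, 13, 14, 15, 30, 35, 48, 51, 52, 54, 56, 61, 63, 71, 77, 82, 89, 93, 96, 102, 104, 106, 108, 109, 111, 112, 114, 115, 117, 120, 126, 129, 130, 133, 134, 140, 141, 146}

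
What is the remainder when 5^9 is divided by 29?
By repeated squaring (mod 29): 5^{1}≡5, 5^{2}≡25, 5^{4}≡16, 5^{8}≡24. Then 5^{9} = 5^{8+1} ≡ 24 × 5 ≡ 4 (mod 29)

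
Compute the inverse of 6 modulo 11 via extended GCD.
Extended GCD: 6(2) + 11(-1) = 1. So 6^(-1) ≡ 2 mod 11. Verify: 6 × 2 = 12 ≡ 1 mod 11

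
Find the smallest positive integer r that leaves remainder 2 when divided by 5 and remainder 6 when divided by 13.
M = 5 × 13 = 65. M₁ = 13, y₁ ≡ 2 (mod 5). M₂ = 5, y₂ ≡ 8 (mod 13). r = 2×13×2 + 6×5×8 ≡ 32 (mod 65)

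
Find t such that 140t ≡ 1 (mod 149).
Since 149 is prime, by Fermat 140^(-1) ≡ 140^{147} ≡ 33 (mod 149). Verify: 140 × 33 = 4620 ≡ 1 (mod 149)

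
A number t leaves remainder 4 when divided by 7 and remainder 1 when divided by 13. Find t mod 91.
M = 7 × 13 = 91. M₁ = 13, y₁ ≡ 6 mod 7. M₂ = 7, y₂ ≡ 2 mod 13. t = 4×13×6 + 1×7×2 ≡ 53 mod 91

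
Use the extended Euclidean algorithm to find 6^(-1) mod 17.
Extended GCD: 6(3) + 17(-1) = 1. So 6^(-1) ≡ 3 (mod 17). Verify: 6 × 3 = 18 ≡ 1 (mod 17)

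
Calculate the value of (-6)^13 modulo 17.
By repeated squaring mod 17: (-6)^{1}≡11, (-6)^{2}≡2, (-6)^{4}≡4, (-6)^{8}≡16. Then (-6)^{13} = (-6)^{8+4+1} ≡ 16 × 4 × 11 ≡ 7 mod 17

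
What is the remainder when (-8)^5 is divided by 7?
By repeated squaring (mod 7): (-8)^{1}≡6, (-8)^{2}≡1, (-8)^{4}≡1. Then (-8)^{5} = (-8)^{4+1} ≡ 1 × 6 ≡ 6 (mod 7)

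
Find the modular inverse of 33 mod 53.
Since 53 is prime, by Fermat 33^(-1) ≡ 33^{51} ≡ 45 mod 53. Verify: 33 × 45 = 1485 ≡ 1 mod 53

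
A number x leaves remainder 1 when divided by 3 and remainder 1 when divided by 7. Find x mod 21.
M = 3 × 7 = 21. M₁ = 7, y₁ ≡ 1 mod 3. M₂ = 3, y₂ ≡ 5 mod 7. x = 1×7×1 + 1×3×5 ≡ 1 mod 21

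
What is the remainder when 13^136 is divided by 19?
Using Fermat: 13^{18} ≡ 1 mod 19. 136 ≡ 10 mod 18. So 13^{136} ≡ 13^{10} ≡ 6 mod 19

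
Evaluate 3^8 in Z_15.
By repeated squaring (mod 15): 3^{1}≡3, 3^{2}≡9, 3^{4}≡6, 3^{8}≡6. So 3^{8} ≡ 6 (mod 15)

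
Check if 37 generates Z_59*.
ord_59(37) divides 58. For each prime q|58: 37^{29}≡58, 37^{2}≡12, none ≡ 1. So 37 has order 58 and is a primitive root mod 59.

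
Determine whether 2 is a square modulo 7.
By Euler's criterion: 2^{3} ≡ 1 (mod 7). Since this equals 1, 2 is a QR.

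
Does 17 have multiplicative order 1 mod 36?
Powers of 17 mod 36: 17^1≡17, 17^2≡1. 17^1≡17≢1, so ord ≠ 1. No, the actual order is 2.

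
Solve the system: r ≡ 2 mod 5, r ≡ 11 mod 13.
M = 5 × 13 = 65. M₁ = 13, y₁ ≡ 2 mod 5. M₂ = 5, y₂ ≡ 8 mod 13. r = 2×13×2 + 11×5×8 ≡ 37 mod 65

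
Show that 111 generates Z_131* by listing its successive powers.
111^1, 111^2, ..., 111^{130} mod 131: [111, 7, 122, 49, 68, 81, 83, 43, 57, 39, 6, 11, 42, 77, 32, 15, 93, 105, 127, 80, 103, 36, 66, 121, 69, 61, 90, 34, 106, 107, 87, 94, 85, 3, 71, 21, 104, 16, 73, 112, 118, 129, 40, 117, 18, 33, 126, 100, 96, 45, 17, 53, 119, 109, 47, 108, 67, 101, 76, 52, 8, 102, 56, 59, 130, 20, 124, 9, 82, 63, 50, 48, 88, 74, 92, 125, 120, 89, 54, 99, 116, 38, 26, 4, 51, 28, 95, 65, 10, 62, 70, 41, 97, 25, 24, 44, 37, 46, 128, 60, 110, 27, 115, 58, 19, 13, 2, 91, 14, 113, 98, 5, 31, 35, 86, 114, 78, 12, 22, 84, 23, 64, 30, 55, 79, 123, 29, 75, 72, 1]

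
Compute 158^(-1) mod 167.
Since 167 is prime, by Fermat 158^(-1) ≡ 158^{165} ≡ 37 mod 167. Verify: 158 × 37 = 5846 ≡ 1 mod 167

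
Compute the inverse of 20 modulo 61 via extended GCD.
Extended GCD: 20(-3) + 61(1) = 1. So 20^(-1) ≡ -3 ≡ 58 (mod 61). Verify: 20 × 58 = 1160 ≡ 1 (mod 61)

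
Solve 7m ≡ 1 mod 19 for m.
Since 19 is prime, by Fermat 7^(-1) ≡ 7^{17} ≡ 11 mod 19. Verify: 7 × 11 = 77 ≡ 1 mod 19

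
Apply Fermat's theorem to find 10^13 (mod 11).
By Fermat: 10^{10} ≡ 1 (mod 11). So 10^{13} = 10^{10} · 10^{3} ≡ 10^{3} ≡ 10 (mod 11)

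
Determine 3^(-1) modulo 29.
Since 29 is prime, by Fermat 3^(-1) ≡ 3^{27} ≡ 10 (mod 29). Verify: 3 × 10 = 30 ≡ 1 (mod 29)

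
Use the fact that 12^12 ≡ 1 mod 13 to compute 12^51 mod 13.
By Fermat: 12^{12} ≡ 1 mod 13. 51 = 4×12 + 3. So 12^{51} ≡ 12^{3} ≡ 12 mod 13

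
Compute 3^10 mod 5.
Using Fermat: 3^{4} ≡ 1 (mod 5). 10 ≡ 2 (mod 4). So 3^{10} ≡ 3^{2} ≡ 4 (mod 5)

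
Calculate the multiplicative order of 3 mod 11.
Powers of 3 mod 11: 3^1≡3, 3^2≡9, 3^3≡5, 3^4≡4, 3^5≡1. ord_11(3) = 5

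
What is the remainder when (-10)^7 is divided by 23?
By repeated squaring (mod 23): (-10)^{1}≡13, (-10)^{2}≡8, (-10)^{4}≡18. Then (-10)^{7} = (-10)^{4+2+1} ≡ 18 × 8 × 13 ≡ 9 (mod 23)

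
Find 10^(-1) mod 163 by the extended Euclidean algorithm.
Extended GCD: 10(49) + 163(-3) = 1. So 10^(-1) ≡ 49 mod 163. Verify: 10 × 49 = 490 ≡ 1 mod 163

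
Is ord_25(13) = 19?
Powers of 13 mod 25: 13^1≡13, 13^2≡19, 13^3≡22, 13^4≡11, 13^5≡18, 13^6≡9, 13^7≡17, 13^8≡21, 13^9≡23, 13^10≡24, 13^11≡12, 13^12≡6, 13^13≡3, 13^14≡14, 13^15≡7, 13^16≡16, 13^17≡8, 13^18≡4, 13^19≡2, 13^20≡1. 13^19≡2≢1, so ord ≠ 19. No, the actual order is 20.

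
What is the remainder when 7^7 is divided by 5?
Using Fermat: 7^{4} ≡ 1 mod 5. 7 ≡ 3 mod 4. So 7^{7} ≡ 7^{3} ≡ 3 mod 5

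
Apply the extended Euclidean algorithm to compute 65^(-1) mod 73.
Extended GCD: 65(9) + 73(-8) = 1. So 65^(-1) ≡ 9 (mod 73). Verify: 65 × 9 = 585 ≡ 1 (mod 73)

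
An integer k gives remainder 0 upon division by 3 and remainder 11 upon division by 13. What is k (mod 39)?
M = 3 × 13 = 39. M₁ = 13, y₁ ≡ 1 (mod 3). M₂ = 3, y₂ ≡ 9 (mod 13). k = 0×13×1 + 11×3×9 ≡ 24 (mod 39)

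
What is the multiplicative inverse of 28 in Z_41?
Since 41 is prime, by Fermat 28^(-1) ≡ 28^{39} ≡ 22 mod 41. Verify: 28 × 22 = 616 ≡ 1 mod 41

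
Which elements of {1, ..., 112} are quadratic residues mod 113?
QRs mod 113: {1, 2, 4, 7, 8, 9, 11, 13, 14, 15, 16, 18, 22, 25, 26, 28, 30, 31, 32, 36, 41, 44, 49, 50, 51, 52, 53, 56, 57, 60, 61, 62, 63, 64, 69, 72, 77, 81, 82, 83, 85, 87, 88, 91, 95, 97, 98, 99, 100, 102, 104, 105, 106, 109, 111, 112}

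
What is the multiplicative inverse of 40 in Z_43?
Since 43 is prime, by Fermat 40^(-1) ≡ 40^{41} ≡ 14 (mod 43). Verify: 40 × 14 = 560 ≡ 1 (mod 43)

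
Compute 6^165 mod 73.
Using Fermat: 6^{72} ≡ 1 (mod 73). 165 ≡ 21 (mod 72). So 6^{165} ≡ 6^{21} ≡ 3 (mod 73)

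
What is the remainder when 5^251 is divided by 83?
Using Fermat: 5^{82} ≡ 1 mod 83. 251 ≡ 5 mod 82. So 5^{251} ≡ 5^{5} ≡ 54 mod 83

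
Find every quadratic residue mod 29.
QRs mod 29: {1, 4, 5, 6, 7, 9, 13, 16, 20, 22, 23, 24, 25, 28}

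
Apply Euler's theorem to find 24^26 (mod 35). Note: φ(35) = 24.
By Euler: 24^{24} ≡ 1 (mod 35) since gcd(24, 35) = 1. 26 = 1×24 + 2. So 24^{26} ≡ 24^{2} ≡ 16 (mod 35)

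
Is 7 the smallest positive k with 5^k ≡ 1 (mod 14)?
Powers of 5 mod 14: 5^1≡5, 5^2≡11, 5^3≡13, 5^4≡9, 5^5≡3, 5^6≡1. Already 5^6≡1, so the order is 6 < 7. No, the actual order is 6.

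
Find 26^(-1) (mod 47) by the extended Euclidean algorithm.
Extended GCD: 26(-9) + 47(5) = 1. So 26^(-1) ≡ -9 ≡ 38 (mod 47). Verify: 26 × 38 = 988 ≡ 1 (mod 47)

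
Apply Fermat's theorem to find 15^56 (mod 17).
By Fermat: 15^{16} ≡ 1 (mod 17). 56 = 3×16 + 8. So 15^{56} ≡ 15^{8} ≡ 1 (mod 17)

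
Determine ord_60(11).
Powers of 11 mod 60: 11^1≡11, 11^2≡1. ord_60(11) = 2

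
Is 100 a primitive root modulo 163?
100^{81} ≡ 1 mod 163 and 81 < 162, so ord_163(100) = 81 ≠ 162 and 100 is not a primitive root.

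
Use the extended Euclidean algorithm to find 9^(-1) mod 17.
Extended GCD: 9(2) + 17(-1) = 1. So 9^(-1) ≡ 2 mod 17. Verify: 9 × 2 = 18 ≡ 1 mod 17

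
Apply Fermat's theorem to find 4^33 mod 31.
By Fermat: 4^{30} ≡ 1 mod 31. So 4^{33} = 4^{30} · 4^{3} ≡ 4^{3} ≡ 2 mod 31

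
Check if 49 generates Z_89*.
49^{44} ≡ 1 (mod 89) and 44 < 88, so ord_89(49) = 44 ≠ 88 and 49 is not a primitive root.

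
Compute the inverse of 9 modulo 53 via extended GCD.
Extended GCD: 9(6) + 53(-1) = 1. So 9^(-1) ≡ 6 mod 53. Verify: 9 × 6 = 54 ≡ 1 mod 53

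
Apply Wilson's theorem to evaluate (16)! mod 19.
(18)! = (16)! × (17) × (18) ≡ -1 (mod 19). So (16)! ≡ -1 × [(18)(17)]^(-1) ≡ 9 (mod 19)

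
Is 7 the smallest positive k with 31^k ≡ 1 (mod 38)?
Powers of 31 mod 38: 31^1≡31, 31^2≡11, 31^3≡37, 31^4≡7, 31^5≡27, 31^6≡1. Already 31^6≡1, so the order is 6 < 7. No, the actual order is 6.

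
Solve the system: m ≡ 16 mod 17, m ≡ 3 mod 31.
M = 17 × 31 = 527. M₁ = 31, y₁ ≡ 11 mod 17. M₂ = 17, y₂ ≡ 11 mod 31. m = 16×31×11 + 3×17×11 ≡ 220 mod 527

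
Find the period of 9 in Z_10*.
Powers of 9 mod 10: 9^1≡9, 9^2≡1. ord_10(9) = 2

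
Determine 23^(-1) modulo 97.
Since 97 is prime, by Fermat 23^(-1) ≡ 23^{95} ≡ 38 (mod 97). Verify: 23 × 38 = 874 ≡ 1 (mod 97)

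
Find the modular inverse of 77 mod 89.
Since 89 is prime, by Fermat 77^(-1) ≡ 77^{87} ≡ 37 (mod 89). Verify: 77 × 37 = 2849 ≡ 1 (mod 89)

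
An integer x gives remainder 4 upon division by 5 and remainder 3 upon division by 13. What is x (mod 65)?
M = 5 × 13 = 65. M₁ = 13, y₁ ≡ 2 (mod 5). M₂ = 5, y₂ ≡ 8 (mod 13). x = 4×13×2 + 3×5×8 ≡ 29 (mod 65)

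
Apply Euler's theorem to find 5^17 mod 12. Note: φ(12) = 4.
By Euler: 5^{4} ≡ 1 mod 12 since gcd(5, 12) = 1. 17 = 4×4 + 1. So 5^{17} ≡ 5^{1} ≡ 5 mod 12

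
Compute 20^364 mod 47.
Using Fermat: 20^{46} ≡ 1 (mod 47). 364 ≡ 42 (mod 46). So 20^{364} ≡ 20^{42} ≡ 4 (mod 47)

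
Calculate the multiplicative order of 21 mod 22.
Powers of 21 mod 22: 21^1≡21, 21^2≡1. Order = 2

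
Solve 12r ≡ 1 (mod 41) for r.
Since 41 is prime, by Fermat 12^(-1) ≡ 12^{39} ≡ 24 (mod 41). Verify: 12 × 24 = 288 ≡ 1 (mod 41)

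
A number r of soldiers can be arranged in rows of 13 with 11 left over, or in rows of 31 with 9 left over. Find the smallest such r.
M = 13 × 31 = 403. M₁ = 31, y₁ ≡ 8 mod 13. M₂ = 13, y₂ ≡ 12 mod 31. r = 11×31×8 + 9×13×12 ≡ 102 mod 403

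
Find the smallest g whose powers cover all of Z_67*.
g = 2. For each prime q|66: 2^{33}≡66, 2^{22}≡37, 2^{6}≡64, none ≡ 1, so ord_67(2) = 66 and 2 is a primitive root.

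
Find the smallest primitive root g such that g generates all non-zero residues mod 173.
g = 2. For each prime q|172: 2^{86}≡172, 2^{4}≡16, none ≡ 1, so ord_173(2) = 172 and 2 is a primitive root.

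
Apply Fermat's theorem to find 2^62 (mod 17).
By Fermat: 2^{16} ≡ 1 (mod 17). 62 = 3×16 + 14. So 2^{62} ≡ 2^{14} ≡ 13 (mod 17)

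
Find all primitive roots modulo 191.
There are φ(190) = 72 primitive roots mod 191: {19, 21, 22, 28, 29, 33, 35, 42, 44, 47, 53, 56, 57, 58, 61, 62, 63, 71, 73, 74, 76, 83, 87, 88, 89, 91, 93, 94, 95, 99, 101, 105, 106, 110, 111, 112, 113, 114, 116, 119, 123, 124, 126, 127, 131, 132, 137, 140, 141, 143, 145, 146, 148, 151, 157, 164, 165, 167, 168, 171, 173, 174, 175, 176, 178, 179, 181, 182, 183, 187, 188, 189}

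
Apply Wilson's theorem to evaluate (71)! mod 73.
(72)! = (71)! × (72) ≡ -1 (mod 73). So (71)! ≡ -1 × (72)^(-1) ≡ (-1)×(-1) = 1 (mod 73)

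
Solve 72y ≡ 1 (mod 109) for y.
Since 109 is prime, by Fermat 72^(-1) ≡ 72^{107} ≡ 53 (mod 109). Verify: 72 × 53 = 3816 ≡ 1 (mod 109)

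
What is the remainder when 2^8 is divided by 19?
By repeated squaring (mod 19): 2^{1}≡2, 2^{2}≡4, 2^{4}≡16, 2^{8}≡9. So 2^{8} ≡ 9 (mod 19)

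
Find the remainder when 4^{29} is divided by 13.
By Fermat: 4^{12} ≡ 1 mod 13. 29 = 2×12 + 5. So 4^{29} ≡ 4^{5} ≡ 10 mod 13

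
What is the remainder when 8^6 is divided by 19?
By repeated squaring (mod 19): 8^{1}≡8, 8^{2}≡7, 8^{4}≡11. Then 8^{6} = 8^{4+2} ≡ 11 × 7 ≡ 1 (mod 19)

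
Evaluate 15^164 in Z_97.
Using Fermat: 15^{96} ≡ 1 mod 97. 164 ≡ 68 mod 96. So 15^{164} ≡ 15^{68} ≡ 73 mod 97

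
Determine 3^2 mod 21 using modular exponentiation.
3^{2} = 9 ≡ 9 (mod 21)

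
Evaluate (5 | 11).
(5/11) = 5^{5} mod 11 = 1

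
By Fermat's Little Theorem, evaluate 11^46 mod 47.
By Fermat's Little Theorem, 11^{46} ≡ 1 (mod 47) since 47 is prime and gcd(11, 47) = 1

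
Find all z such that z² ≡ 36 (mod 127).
The square roots of 36 mod 127 are 121 and 6. Verify: 121² = 14641 ≡ 36 (mod 127)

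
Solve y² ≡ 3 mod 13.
The square roots of 3 mod 13 are 9 and 4. Verify: 9² = 81 ≡ 3 mod 13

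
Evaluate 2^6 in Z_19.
By repeated squaring (mod 19): 2^{1}≡2, 2^{2}≡4, 2^{4}≡16. Then 2^{6} = 2^{4+2} ≡ 16 × 4 ≡ 7 (mod 19)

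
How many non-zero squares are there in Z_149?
Exactly half the non-zero residues mod a prime are QRs: (149-1)/2 = 74.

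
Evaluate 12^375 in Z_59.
Using Fermat: 12^{58} ≡ 1 mod 59. 375 ≡ 27 mod 58. So 12^{375} ≡ 12^{27} ≡ 25 mod 59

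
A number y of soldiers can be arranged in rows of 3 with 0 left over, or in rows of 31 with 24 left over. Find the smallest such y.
M = 3 × 31 = 93. M₁ = 31, y₁ ≡ 1 mod 3. M₂ = 3, y₂ ≡ 21 mod 31. y = 0×31×1 + 24×3×21 ≡ 24 mod 93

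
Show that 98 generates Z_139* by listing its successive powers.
98^1, 98^2, ..., 98^{138} mod 139: [98, 13, 23, 30, 21, 112, 134, 66, 74, 24, 128, 34, 135, 25, 87, 47, 19, 55, 108, 20, 14, 121, 43, 44, 3, 16, 39, 69, 90, 63, 58, 124, 59, 83, 72, 106, 102, 127, 75, 122, 2, 57, 26, 46, 60, 42, 85, 129, 132, 9, 48, 117, 68, 131, 50, 35, 94, 38, 110, 77, 40, 28, 103, 86, 88, 6, 32, 78, 138, 41, 126, 116, 109, 118, 27, 5, 73, 65, 115, 11, 105, 4, 114, 52, 92, 120, 84, 31, 119, 125, 18, 96, 95, 136, 123, 100, 70, 49, 76, 81, 15, 80, 56, 67, 33, 37, 12, 64, 17, 137, 82, 113, 93, 79, 97, 54, 10, 7, 130, 91, 22, 71, 8, 89, 104, 45, 101, 29, 62, 99, 111, 36, 53, 51, 133, 107, 61, 1]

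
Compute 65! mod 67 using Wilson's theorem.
(66)! = (65)! × (66) ≡ -1 mod 67. So (65)! ≡ -1 × (66)^(-1) ≡ (-1)×(-1) = 1 mod 67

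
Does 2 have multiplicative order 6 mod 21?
Powers of 2 mod 21: 2^1≡2, 2^2≡4, 2^3≡8, 2^4≡16, 2^5≡11, 2^6≡1. First k with 2^k≡1 is k=6. Yes, ord_21(2) = 6.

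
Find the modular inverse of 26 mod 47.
Since 47 is prime, by Fermat 26^(-1) ≡ 26^{45} ≡ 38 (mod 47). Verify: 26 × 38 = 988 ≡ 1 (mod 47)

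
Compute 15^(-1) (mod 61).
Since 61 is prime, by Fermat 15^(-1) ≡ 15^{59} ≡ 57 (mod 61). Verify: 15 × 57 = 855 ≡ 1 (mod 61)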